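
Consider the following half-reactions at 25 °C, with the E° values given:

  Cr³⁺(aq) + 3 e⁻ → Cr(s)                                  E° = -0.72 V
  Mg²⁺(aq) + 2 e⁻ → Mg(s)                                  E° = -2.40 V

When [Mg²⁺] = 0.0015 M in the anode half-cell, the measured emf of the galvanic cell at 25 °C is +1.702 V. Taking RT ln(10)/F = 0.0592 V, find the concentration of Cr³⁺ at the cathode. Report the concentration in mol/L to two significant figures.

Cr³⁺/Cr is the cathode, Mg²⁺/Mg the anode: E°cell = +1.68 V, n = 6.
Overall reaction: 2 Cr³⁺(aq) + 3 Mg(s) → 2 Cr(s) + 3 Mg²⁺(aq); Q = [Mg²⁺]^3/[Cr³⁺]^2.
From E = E° − (0.0592/n) log Q: log Q = (E° − E)·n/0.0592 = (+1.68 − (+1.702))·6/0.0592 = -2.2297.
So 2·log[Cr³⁺] = 3·log(0.0015) − log Q = -8.4717 − (-2.2297) = -6.2420; log[Cr³⁺] = -6.2420 / 2 = -3.1210; [Cr³⁺] = 10^(-3.1210) ≈ 0.00076 M.

0.00076 M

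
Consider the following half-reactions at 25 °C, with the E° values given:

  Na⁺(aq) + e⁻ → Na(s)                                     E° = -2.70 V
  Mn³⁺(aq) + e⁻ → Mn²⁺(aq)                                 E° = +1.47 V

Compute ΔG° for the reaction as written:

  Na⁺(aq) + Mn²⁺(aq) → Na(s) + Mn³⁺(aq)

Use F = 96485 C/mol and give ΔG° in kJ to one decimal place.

As written, Na⁺/Na is reduced (cathode) and Mn³⁺/Mn²⁺ is oxidised (anode), so E°cell = (-2.70) − (+1.47) = -4.17 V.
Balancing electrons gives n = 1.
ΔG° = −nFE° = −(1)(96485)(-4.17) = 402,342 J = +402.3 kJ.

+402.3 kJ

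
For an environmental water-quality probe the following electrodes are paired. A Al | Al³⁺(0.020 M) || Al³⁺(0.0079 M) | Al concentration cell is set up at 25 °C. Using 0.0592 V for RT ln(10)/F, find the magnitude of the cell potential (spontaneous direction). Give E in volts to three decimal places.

+0.008 V

For a concentration cell E°cell = 0. The 0.020 M side is the cathode (reduction is favoured where [Al³⁺] is higher).
With n = 3, E = −(0.0592/3) log([Al³⁺]ₐₙ/[Al³⁺]꜀ₐₜ) = −(0.0592/3) log(0.0079/0.02) = −(0.0592/3)(-0.403) = +0.008 V.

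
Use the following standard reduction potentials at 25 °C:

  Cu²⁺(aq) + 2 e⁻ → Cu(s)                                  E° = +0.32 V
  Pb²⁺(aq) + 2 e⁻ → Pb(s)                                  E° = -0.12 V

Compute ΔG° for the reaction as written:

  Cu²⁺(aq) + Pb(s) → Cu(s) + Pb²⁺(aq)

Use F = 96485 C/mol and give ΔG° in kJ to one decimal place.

As written, Cu²⁺/Cu is reduced (cathode) and Pb²⁺/Pb is oxidised (anode), so E°cell = (+0.32) − (-0.12) = +0.44 V.
Balancing electrons gives n = 2.
ΔG° = −nFE° = −(2)(96485)(+0.44) = -84,907 J = -84.9 kJ.

-84.9 kJ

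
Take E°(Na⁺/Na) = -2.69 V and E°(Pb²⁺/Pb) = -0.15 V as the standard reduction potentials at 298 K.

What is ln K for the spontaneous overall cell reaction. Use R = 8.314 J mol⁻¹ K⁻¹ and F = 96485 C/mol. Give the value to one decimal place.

Cathode: Pb²⁺/Pb; anode: Na⁺/Na. E°cell = (-0.15) − (-2.69) = +2.54 V, with n = 2.
ΔG° = −nFE° = −RT ln K, so ln K = nFE°/(RT) = (2)(96485)(+2.54) / ((8.314)(298)) = 197.832.

197.8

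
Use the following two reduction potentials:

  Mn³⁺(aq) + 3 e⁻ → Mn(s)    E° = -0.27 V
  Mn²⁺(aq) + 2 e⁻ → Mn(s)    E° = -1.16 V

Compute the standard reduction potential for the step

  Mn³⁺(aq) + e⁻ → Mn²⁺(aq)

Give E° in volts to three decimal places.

Sequential free energies add, so n₃E°₃ = n₁E°₁ + n₂E°₂.
With n₃ = 3, and the known step contributing 2×(-1.16) V, the unknown satisfies 1·E° = 3×(-0.27) − 2×(-1.16) = +1.510.
E° = +1.510 / 1 = +1.510 V.

+1.510 V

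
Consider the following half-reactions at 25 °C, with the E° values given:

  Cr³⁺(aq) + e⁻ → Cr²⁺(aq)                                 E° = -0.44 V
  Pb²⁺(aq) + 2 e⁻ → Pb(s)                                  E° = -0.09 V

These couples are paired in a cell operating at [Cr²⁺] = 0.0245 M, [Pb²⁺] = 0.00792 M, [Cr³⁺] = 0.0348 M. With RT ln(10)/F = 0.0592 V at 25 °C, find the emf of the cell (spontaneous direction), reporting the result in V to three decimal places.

Pb²⁺/Pb is the cathode (higher E°), Cr³⁺/Cr²⁺ the anode: E°cell = -0.09 − (-0.44) = +0.35 V, n = 2.
Overall: Pb²⁺(aq) + 2 Cr²⁺(aq) → Pb(s) + 2 Cr³⁺(aq)
Q = [Cr³⁺]^2 / ([Pb²⁺]·[Cr²⁺]^2); log Q = 2.406.
E = E° − (0.0592/n) log Q = +0.35 − (0.0592/2)(2.406) = +0.279 V.

+0.279 V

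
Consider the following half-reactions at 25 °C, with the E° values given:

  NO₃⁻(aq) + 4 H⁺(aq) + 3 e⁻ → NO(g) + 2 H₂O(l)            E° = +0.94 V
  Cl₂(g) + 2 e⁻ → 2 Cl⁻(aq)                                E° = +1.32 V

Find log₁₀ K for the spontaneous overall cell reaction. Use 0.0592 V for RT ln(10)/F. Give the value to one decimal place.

38.5

Cathode: Cl₂/Cl⁻; anode: NO₃⁻/NO. E°cell = +0.38 V, n = 6.
log K = nE°cell / 0.0592 = (6)(+0.38) / 0.0592 = 38.5.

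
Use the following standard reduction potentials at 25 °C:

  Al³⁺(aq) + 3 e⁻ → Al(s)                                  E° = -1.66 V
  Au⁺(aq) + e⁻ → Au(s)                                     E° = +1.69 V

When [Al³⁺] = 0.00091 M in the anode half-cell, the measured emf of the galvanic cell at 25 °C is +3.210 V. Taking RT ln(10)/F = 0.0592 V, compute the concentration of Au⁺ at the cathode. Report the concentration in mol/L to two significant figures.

0.00042 M

Au⁺/Au is the cathode, Al³⁺/Al the anode: E°cell = +3.35 V, n = 3.
Overall reaction: 3 Au⁺(aq) + Al(s) → 3 Au(s) + Al³⁺(aq); Q = [Al³⁺]^1/[Au⁺]^3.
From E = E° − (0.0592/n) log Q: log Q = (E° − E)·n/0.0592 = (+3.35 − (+3.210))·3/0.0592 = 7.0946.
So 3·log[Au⁺] = 1·log(0.00091) − log Q = -3.0410 − (7.0946) = -10.1356; log[Au⁺] = -10.1356 / 3 = -3.3785; [Au⁺] = 10^(-3.3785) ≈ 0.00042 M.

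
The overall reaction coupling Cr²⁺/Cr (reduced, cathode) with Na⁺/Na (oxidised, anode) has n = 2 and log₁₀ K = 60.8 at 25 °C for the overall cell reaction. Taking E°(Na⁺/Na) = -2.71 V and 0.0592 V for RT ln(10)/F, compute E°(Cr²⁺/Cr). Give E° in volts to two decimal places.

-0.91 V

E°cell = (0.0592/n)·log K = (0.0592/2)(60.8) = +1.800 V.
Since Cr²⁺/Cr is the cathode and Na⁺/Na the anode, E°cell = E°(Cr²⁺/Cr) − E°(Na⁺/Na).
So E°(Cr²⁺/Cr) = E°cell + E°(Na⁺/Na) = +1.800 + (-2.71) = -0.91 V.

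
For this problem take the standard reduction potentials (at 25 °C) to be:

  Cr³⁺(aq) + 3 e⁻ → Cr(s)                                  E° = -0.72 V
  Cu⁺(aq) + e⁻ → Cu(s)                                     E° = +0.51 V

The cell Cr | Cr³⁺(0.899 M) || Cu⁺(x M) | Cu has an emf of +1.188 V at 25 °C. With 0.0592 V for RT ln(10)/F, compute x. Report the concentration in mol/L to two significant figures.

0.19 M

Cu⁺/Cu is the cathode, Cr³⁺/Cr the anode: E°cell = +1.23 V, n = 3.
Overall reaction: 3 Cu⁺(aq) + Cr(s) → 3 Cu(s) + Cr³⁺(aq); Q = [Cr³⁺]^1/[Cu⁺]^3.
From E = E° − (0.0592/n) log Q: log Q = (E° − E)·n/0.0592 = (+1.23 − (+1.188))·3/0.0592 = 2.1284.
So 3·log[Cu⁺] = 1·log(0.899) − log Q = -0.0462 − (2.1284) = -2.1746; log[Cu⁺] = -2.1746 / 3 = -0.7249; [Cu⁺] = 10^(-0.7249) ≈ 0.19 M.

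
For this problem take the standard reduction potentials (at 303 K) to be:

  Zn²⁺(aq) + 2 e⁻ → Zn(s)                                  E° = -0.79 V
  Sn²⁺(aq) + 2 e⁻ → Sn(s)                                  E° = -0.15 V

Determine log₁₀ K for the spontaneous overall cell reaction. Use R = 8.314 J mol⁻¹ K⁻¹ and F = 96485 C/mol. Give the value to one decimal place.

Cathode: Sn²⁺/Sn; anode: Zn²⁺/Zn. E°cell = (-0.15) − (-0.79) = +0.64 V, with n = 2.
ΔG° = −nFE° = −RT ln K, so ln K = nFE°/(RT) = (2)(96485)(+0.64) / ((8.314)(303)) = 49.025.
log₁₀ K = 49.025 / ln 10 = 21.3.

21.3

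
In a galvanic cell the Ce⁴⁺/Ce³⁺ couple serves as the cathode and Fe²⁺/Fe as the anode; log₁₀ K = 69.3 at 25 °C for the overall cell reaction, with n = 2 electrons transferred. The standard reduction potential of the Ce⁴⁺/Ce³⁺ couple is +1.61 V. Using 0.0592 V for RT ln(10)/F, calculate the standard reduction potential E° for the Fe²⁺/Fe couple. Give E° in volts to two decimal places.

-0.44 V

E°cell = (0.0592/n)·log K = (0.0592/2)(69.3) = +2.051 V.
Since Ce⁴⁺/Ce³⁺ is the cathode and Fe²⁺/Fe the anode, E°cell = E°(Ce⁴⁺/Ce³⁺) − E°(Fe²⁺/Fe).
So E°(Fe²⁺/Fe) = E°(Ce⁴⁺/Ce³⁺) − E°cell = (+1.61) − (+2.051) = -0.44 V.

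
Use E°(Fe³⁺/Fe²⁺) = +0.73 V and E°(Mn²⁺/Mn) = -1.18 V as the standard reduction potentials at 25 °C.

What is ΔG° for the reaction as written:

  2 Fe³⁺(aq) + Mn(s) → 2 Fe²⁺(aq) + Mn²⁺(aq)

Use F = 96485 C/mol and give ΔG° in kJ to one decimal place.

-368.6 kJ

As written, Fe³⁺/Fe²⁺ is reduced (cathode) and Mn²⁺/Mn is oxidised (anode), so E°cell = (+0.73) − (-1.18) = +1.91 V.
Balancing electrons gives n = 2.
ΔG° = −nFE° = −(2)(96485)(+1.91) = -368,573 J = -368.6 kJ.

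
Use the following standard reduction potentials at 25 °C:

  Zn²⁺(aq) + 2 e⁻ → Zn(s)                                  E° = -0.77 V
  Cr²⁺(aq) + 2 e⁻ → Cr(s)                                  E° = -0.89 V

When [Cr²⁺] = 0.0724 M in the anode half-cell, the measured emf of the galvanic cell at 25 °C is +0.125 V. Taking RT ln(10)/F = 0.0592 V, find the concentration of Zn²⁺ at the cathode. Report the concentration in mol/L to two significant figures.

0.11 M

Zn²⁺/Zn is the cathode, Cr²⁺/Cr the anode: E°cell = +0.12 V, n = 2.
Overall reaction: Zn²⁺(aq) + Cr(s) → Zn(s) + Cr²⁺(aq); Q = [Cr²⁺]^1/[Zn²⁺]^1.
From E = E° − (0.0592/n) log Q: log Q = (E° − E)·n/0.0592 = (+0.12 − (+0.125))·2/0.0592 = -0.1689.
So 1·log[Zn²⁺] = 1·log(0.0724) − log Q = -1.1403 − (-0.1689) = -0.9714; [Zn²⁺] = 10^(-0.9714) ≈ 0.11 M.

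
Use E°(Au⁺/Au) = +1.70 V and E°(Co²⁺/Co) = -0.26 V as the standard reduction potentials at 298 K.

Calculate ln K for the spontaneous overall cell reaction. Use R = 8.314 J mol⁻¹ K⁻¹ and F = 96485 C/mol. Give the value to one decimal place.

Cathode: Au⁺/Au; anode: Co²⁺/Co. E°cell = (+1.70) − (-0.26) = +1.96 V, with n = 2.
ΔG° = −nFE° = −RT ln K, so ln K = nFE°/(RT) = (2)(96485)(+1.96) / ((8.314)(298)) = 152.658.

152.7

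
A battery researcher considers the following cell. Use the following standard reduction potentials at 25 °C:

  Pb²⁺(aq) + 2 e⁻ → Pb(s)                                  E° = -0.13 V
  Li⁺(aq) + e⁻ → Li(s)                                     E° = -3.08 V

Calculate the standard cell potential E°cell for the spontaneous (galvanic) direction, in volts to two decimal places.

+2.95 V

The Pb²⁺/Pb couple has the higher reduction potential, so it is the cathode; Li⁺/Li is oxidised at the anode.
E°cell = E°(cathode) − E°(anode) = (-0.13) − (-3.08) = +2.95 V.
Since E°cell > 0, the reaction is spontaneous under standard conditions.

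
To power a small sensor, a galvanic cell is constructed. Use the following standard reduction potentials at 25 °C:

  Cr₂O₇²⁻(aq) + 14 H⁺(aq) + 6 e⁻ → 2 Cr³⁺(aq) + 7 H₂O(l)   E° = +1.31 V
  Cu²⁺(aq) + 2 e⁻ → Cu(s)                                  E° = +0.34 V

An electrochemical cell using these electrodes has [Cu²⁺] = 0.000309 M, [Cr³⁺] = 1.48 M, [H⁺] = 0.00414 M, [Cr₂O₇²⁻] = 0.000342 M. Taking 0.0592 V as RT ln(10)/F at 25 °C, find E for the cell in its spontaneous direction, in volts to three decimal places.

+0.707 V

Cr₂O₇²⁻/Cr³⁺ is the cathode (higher E°), Cu²⁺/Cu the anode: E°cell = +1.31 − (+0.34) = +0.97 V, n = 6.
Overall: Cr₂O₇²⁻(aq) + 14 H⁺(aq) + 3 Cu(s) → 2 Cr³⁺(aq) + 7 H₂O(l) + 3 Cu²⁺(aq)
Q = [Cr³⁺]^2·[Cu²⁺]^3 / ([Cr₂O₇²⁻]·[H⁺]^14); log Q = 26.638.
E = E° − (0.0592/n) log Q = +0.97 − (0.0592/6)(26.638) = +0.707 V.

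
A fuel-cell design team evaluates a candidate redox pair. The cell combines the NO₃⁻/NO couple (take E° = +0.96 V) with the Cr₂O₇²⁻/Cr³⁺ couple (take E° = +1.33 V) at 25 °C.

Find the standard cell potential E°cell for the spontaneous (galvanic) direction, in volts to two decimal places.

The Cr₂O₇²⁻/Cr³⁺ couple has the higher reduction potential, so it is the cathode; NO₃⁻/NO is oxidised at the anode.
E°cell = E°(cathode) − E°(anode) = (+1.33) − (+0.96) = +0.37 V.

+0.37 V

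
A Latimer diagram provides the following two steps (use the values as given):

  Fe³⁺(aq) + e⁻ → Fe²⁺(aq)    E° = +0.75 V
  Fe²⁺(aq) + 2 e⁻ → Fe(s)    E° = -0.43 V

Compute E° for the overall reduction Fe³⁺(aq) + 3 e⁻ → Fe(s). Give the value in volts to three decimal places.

Standard free energies of sequential steps add: ΔG°₃ = ΔG°₁ + ΔG°₂, so n₃E°₃ = n₁E°₁ + n₂E°₂.
E°₃ = (1×+0.75 + 2×-0.43) / 3 = (-0.110) / 3 = -0.037 V.
E° values themselves are not directly additive — weighting by electron count is essential.

-0.037 V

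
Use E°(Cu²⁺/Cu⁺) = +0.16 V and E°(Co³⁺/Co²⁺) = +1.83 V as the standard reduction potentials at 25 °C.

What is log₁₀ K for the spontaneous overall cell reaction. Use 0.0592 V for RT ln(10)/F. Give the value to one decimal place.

Cathode: Co³⁺/Co²⁺; anode: Cu²⁺/Cu⁺. E°cell = +1.67 V, n = 1.
log K = nE°cell / 0.0592 = (1)(+1.67) / 0.0592 = 28.2.

28.2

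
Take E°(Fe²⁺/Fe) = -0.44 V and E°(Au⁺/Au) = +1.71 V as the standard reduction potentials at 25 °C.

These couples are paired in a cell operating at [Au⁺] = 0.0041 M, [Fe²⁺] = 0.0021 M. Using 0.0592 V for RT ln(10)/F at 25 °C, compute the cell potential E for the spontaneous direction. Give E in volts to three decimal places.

+2.088 V

Au⁺/Au is the cathode (higher E°), Fe²⁺/Fe the anode: E°cell = +1.71 − (-0.44) = +2.15 V, n = 2.
Overall: 2 Au⁺(aq) + Fe(s) → 2 Au(s) + Fe²⁺(aq)
Q = [Fe²⁺] / ([Au⁺]^2); log Q = 2.097.
E = E° − (0.0592/n) log Q = +2.15 − (0.0592/2)(2.097) = +2.088 V.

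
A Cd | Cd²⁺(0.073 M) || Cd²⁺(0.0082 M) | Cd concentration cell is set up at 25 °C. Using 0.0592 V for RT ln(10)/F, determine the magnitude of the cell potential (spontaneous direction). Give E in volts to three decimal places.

+0.028 V

For a concentration cell E°cell = 0. The 0.073 M side is the cathode (reduction is favoured where [Cd²⁺] is higher).
With n = 2, E = −(0.0592/2) log([Cd²⁺]ₐₙ/[Cd²⁺]꜀ₐₜ) = −(0.0592/2) log(0.0082/0.073) = −(0.0592/2)(-0.950) = +0.028 V.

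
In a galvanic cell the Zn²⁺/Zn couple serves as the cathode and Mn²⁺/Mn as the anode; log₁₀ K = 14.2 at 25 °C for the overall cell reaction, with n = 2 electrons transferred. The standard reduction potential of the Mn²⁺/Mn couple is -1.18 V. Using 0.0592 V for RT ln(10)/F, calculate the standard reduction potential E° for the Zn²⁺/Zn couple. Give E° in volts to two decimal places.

-0.76 V

E°cell = (0.0592/n)·log K = (0.0592/2)(14.2) = +0.420 V.
Since Zn²⁺/Zn is the cathode and Mn²⁺/Mn the anode, E°cell = E°(Zn²⁺/Zn) − E°(Mn²⁺/Mn).
So E°(Zn²⁺/Zn) = E°cell + E°(Mn²⁺/Mn) = +0.420 + (-1.18) = -0.76 V.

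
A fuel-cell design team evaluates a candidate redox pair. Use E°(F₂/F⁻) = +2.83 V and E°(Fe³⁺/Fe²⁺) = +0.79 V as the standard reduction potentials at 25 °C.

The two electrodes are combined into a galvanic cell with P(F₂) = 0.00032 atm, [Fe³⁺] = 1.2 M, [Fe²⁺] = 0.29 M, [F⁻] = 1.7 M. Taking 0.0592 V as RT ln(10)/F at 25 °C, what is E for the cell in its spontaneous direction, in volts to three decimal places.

F₂/F⁻ is the cathode (higher E°), Fe³⁺/Fe²⁺ the anode: E°cell = +2.83 − (+0.79) = +2.04 V, n = 2.
Overall: F₂(g) + 2 Fe²⁺(aq) → 2 F⁻(aq) + 2 Fe³⁺(aq)
Q = [F⁻]^2·[Fe³⁺]^2 / (P(F₂)·[Fe²⁺]^2); log Q = 5.189.
E = E° − (0.0592/n) log Q = +2.04 − (0.0592/2)(5.189) = +1.886 V.

+1.886 V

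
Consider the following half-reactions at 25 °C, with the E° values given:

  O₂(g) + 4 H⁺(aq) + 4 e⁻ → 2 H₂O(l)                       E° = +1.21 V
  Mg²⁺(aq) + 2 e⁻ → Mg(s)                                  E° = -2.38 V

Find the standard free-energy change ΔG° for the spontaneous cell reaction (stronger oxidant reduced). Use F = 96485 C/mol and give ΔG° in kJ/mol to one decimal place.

O₂/H₂O (E° = +1.21 V) is the cathode; Mg²⁺/Mg (E° = -2.38 V) is the anode, so E°cell = +3.59 V.
Balancing electrons gives n = 4 (lcm of 4 and 2).
ΔG° = −nFE° = −(4)(96485)(+3.59) = -1,385,525 J = -1385.5 kJ/mol.

-1385.5 kJ/mol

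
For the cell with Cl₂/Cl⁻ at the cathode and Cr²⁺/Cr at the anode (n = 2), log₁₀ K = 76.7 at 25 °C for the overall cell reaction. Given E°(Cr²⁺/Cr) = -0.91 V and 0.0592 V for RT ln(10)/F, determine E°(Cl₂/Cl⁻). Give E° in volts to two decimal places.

+1.36 V

E°cell = (0.0592/n)·log K = (0.0592/2)(76.7) = +2.270 V.
Since Cl₂/Cl⁻ is the cathode and Cr²⁺/Cr the anode, E°cell = E°(Cl₂/Cl⁻) − E°(Cr²⁺/Cr).
So E°(Cl₂/Cl⁻) = E°cell + E°(Cr²⁺/Cr) = +2.270 + (-0.91) = +1.36 V.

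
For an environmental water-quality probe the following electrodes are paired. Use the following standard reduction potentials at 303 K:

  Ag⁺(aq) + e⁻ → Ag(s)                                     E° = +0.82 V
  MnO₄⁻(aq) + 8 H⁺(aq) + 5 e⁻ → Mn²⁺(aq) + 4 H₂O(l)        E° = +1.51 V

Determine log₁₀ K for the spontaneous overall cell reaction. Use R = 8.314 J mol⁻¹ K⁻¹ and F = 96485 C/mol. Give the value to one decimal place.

57.4

Cathode: MnO₄⁻/Mn²⁺; anode: Ag⁺/Ag. E°cell = (+1.51) − (+0.82) = +0.69 V, with n = 5.
ΔG° = −nFE° = −RT ln K, so ln K = nFE°/(RT) = (5)(96485)(+0.69) / ((8.314)(303)) = 132.138.
log₁₀ K = 132.138 / ln 10 = 57.4.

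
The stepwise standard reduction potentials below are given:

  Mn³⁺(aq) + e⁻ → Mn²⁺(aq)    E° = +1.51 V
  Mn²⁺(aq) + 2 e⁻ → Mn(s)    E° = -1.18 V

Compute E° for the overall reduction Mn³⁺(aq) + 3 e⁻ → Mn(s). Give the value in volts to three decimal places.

-0.283 V

Standard free energies of sequential steps add: ΔG°₃ = ΔG°₁ + ΔG°₂, so n₃E°₃ = n₁E°₁ + n₂E°₂.
E°₃ = (1×+1.51 + 2×-1.18) / 3 = (-0.850) / 3 = -0.283 V.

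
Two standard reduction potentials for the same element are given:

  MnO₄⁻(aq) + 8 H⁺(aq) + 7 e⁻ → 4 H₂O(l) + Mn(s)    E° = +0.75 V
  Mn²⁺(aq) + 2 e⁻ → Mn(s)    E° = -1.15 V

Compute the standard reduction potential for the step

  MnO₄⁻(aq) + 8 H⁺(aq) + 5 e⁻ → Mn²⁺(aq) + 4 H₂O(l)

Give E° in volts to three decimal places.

Sequential free energies add, so n₃E°₃ = n₁E°₁ + n₂E°₂.
With n₃ = 7, and the known step contributing 2×(-1.15) V, the unknown satisfies 5·E° = 7×(+0.75) − 2×(-1.15) = +7.550.
E° = +7.550 / 5 = +1.510 V.

+1.510 V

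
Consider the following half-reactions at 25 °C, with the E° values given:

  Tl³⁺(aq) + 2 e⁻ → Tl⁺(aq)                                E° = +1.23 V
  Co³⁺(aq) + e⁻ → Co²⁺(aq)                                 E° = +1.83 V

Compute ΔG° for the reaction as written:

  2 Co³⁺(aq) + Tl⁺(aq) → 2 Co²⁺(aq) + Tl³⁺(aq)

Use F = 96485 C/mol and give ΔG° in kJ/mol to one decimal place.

As written, Co³⁺/Co²⁺ is reduced (cathode) and Tl³⁺/Tl⁺ is oxidised (anode), so E°cell = (+1.83) − (+1.23) = +0.60 V.
Balancing electrons gives n = 2.
ΔG° = −nFE° = −(2)(96485)(+0.60) = -115,782 J = -115.8 kJ/mol.

-115.8 kJ/mol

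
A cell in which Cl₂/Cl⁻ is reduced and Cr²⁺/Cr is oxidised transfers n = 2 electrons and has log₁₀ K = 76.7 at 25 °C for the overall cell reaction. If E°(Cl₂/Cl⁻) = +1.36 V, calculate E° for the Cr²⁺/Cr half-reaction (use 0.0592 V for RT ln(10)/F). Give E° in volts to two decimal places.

E°cell = (0.0592/n)·log K = (0.0592/2)(76.7) = +2.270 V.
Since Cl₂/Cl⁻ is the cathode and Cr²⁺/Cr the anode, E°cell = E°(Cl₂/Cl⁻) − E°(Cr²⁺/Cr).
So E°(Cr²⁺/Cr) = E°(Cl₂/Cl⁻) − E°cell = (+1.36) − (+2.270) = -0.91 V.

-0.91 V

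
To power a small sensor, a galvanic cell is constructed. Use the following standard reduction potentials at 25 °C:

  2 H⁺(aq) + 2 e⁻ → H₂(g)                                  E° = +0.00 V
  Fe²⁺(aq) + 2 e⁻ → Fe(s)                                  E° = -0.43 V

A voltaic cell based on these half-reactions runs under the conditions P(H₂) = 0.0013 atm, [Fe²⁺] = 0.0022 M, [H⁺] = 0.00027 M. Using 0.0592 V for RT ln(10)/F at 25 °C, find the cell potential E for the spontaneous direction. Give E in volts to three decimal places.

+0.383 V

H⁺/H₂ is the cathode (higher E°), Fe²⁺/Fe the anode: E°cell = +0.00 − (-0.43) = +0.43 V, n = 2.
Overall: 2 H⁺(aq) + Fe(s) → H₂(g) + Fe²⁺(aq)
Q = P(H₂)·[Fe²⁺] / ([H⁺]^2); log Q = 1.594.
E = E° − (0.0592/n) log Q = +0.43 − (0.0592/2)(1.594) = +0.383 V.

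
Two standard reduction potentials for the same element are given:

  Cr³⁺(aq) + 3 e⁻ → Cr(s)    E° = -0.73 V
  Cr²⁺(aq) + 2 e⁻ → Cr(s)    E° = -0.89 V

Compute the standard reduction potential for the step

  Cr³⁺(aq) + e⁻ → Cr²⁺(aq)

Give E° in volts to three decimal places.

-0.410 V

Sequential free energies add, so n₃E°₃ = n₁E°₁ + n₂E°₂.
With n₃ = 3, and the known step contributing 2×(-0.89) V, the unknown satisfies 1·E° = 3×(-0.73) − 2×(-0.89) = -0.410.
E° = -0.410 / 1 = -0.410 V.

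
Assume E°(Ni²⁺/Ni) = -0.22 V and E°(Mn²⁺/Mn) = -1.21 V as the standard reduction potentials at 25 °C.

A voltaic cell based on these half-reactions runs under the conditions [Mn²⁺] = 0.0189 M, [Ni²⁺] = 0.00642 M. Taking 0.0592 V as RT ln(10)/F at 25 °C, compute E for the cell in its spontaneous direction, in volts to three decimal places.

+0.976 V

Ni²⁺/Ni is the cathode (higher E°), Mn²⁺/Mn the anode: E°cell = -0.22 − (-1.21) = +0.99 V, n = 2.
Overall: Ni²⁺(aq) + Mn(s) → Ni(s) + Mn²⁺(aq)
Q = [Mn²⁺] / ([Ni²⁺]); log Q = 0.469.
E = E° − (0.0592/n) log Q = +0.99 − (0.0592/2)(0.469) = +0.976 V.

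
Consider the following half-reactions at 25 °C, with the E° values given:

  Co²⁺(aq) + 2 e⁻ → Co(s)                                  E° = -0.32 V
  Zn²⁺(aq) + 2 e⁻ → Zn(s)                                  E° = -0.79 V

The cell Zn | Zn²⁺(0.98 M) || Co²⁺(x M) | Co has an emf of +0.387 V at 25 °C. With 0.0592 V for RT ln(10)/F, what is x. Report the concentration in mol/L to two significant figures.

0.0015 M

Co²⁺/Co is the cathode, Zn²⁺/Zn the anode: E°cell = +0.47 V, n = 2.
Overall reaction: Co²⁺(aq) + Zn(s) → Co(s) + Zn²⁺(aq); Q = [Zn²⁺]^1/[Co²⁺]^1.
From E = E° − (0.0592/n) log Q: log Q = (E° − E)·n/0.0592 = (+0.47 − (+0.387))·2/0.0592 = 2.8041.
So 1·log[Co²⁺] = 1·log(0.98) − log Q = -0.0088 − (2.8041) = -2.8129; [Co²⁺] = 10^(-2.8129) ≈ 0.0015 M.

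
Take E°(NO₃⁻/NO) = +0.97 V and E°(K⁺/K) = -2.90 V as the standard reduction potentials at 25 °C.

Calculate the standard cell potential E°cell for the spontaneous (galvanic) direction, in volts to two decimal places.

The NO₃⁻/NO couple has the higher reduction potential, so it is the cathode; K⁺/K is oxidised at the anode.
E°cell = E°(cathode) − E°(anode) = (+0.97) − (-2.90) = +3.87 V.
Since E°cell > 0, the reaction is spontaneous under standard conditions.

+3.87 V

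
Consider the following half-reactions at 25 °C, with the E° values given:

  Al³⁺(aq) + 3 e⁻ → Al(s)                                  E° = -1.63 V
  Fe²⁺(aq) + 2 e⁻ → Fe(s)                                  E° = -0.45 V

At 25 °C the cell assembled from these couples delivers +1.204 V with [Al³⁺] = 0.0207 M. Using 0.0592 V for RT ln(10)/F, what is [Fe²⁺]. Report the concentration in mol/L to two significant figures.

Fe²⁺/Fe is the cathode, Al³⁺/Al the anode: E°cell = +1.18 V, n = 6.
Overall reaction: 3 Fe²⁺(aq) + 2 Al(s) → 3 Fe(s) + 2 Al³⁺(aq); Q = [Al³⁺]^2/[Fe²⁺]^3.
From E = E° − (0.0592/n) log Q: log Q = (E° − E)·n/0.0592 = (+1.18 − (+1.204))·6/0.0592 = -2.4324.
So 3·log[Fe²⁺] = 2·log(0.0207) − log Q = -3.3681 − (-2.4324) = -0.9357; log[Fe²⁺] = -0.9357 / 3 = -0.3119; [Fe²⁺] = 10^(-0.3119) ≈ 0.49 M.

0.49 M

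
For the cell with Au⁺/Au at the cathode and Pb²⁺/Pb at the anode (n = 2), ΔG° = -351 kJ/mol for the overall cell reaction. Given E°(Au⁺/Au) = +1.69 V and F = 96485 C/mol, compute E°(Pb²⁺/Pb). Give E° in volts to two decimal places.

E°cell = −ΔG°/(nF) = −(-351×10³)/((2)(96485)) = +1.819 V.
Since Au⁺/Au is the cathode and Pb²⁺/Pb the anode, E°cell = E°(Au⁺/Au) − E°(Pb²⁺/Pb).
So E°(Pb²⁺/Pb) = E°(Au⁺/Au) − E°cell = (+1.69) − (+1.819) = -0.13 V.

-0.13 V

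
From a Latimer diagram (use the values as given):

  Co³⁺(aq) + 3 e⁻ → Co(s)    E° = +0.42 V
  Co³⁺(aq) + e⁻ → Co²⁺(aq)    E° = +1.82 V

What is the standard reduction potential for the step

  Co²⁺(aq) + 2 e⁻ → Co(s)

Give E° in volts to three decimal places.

-0.280 V

Sequential free energies add, so n₃E°₃ = n₁E°₁ + n₂E°₂.
With n₃ = 3, and the known step contributing 1×(+1.82) V, the unknown satisfies 2·E° = 3×(+0.42) − 1×(+1.82) = -0.560.
E° = -0.560 / 2 = -0.280 V.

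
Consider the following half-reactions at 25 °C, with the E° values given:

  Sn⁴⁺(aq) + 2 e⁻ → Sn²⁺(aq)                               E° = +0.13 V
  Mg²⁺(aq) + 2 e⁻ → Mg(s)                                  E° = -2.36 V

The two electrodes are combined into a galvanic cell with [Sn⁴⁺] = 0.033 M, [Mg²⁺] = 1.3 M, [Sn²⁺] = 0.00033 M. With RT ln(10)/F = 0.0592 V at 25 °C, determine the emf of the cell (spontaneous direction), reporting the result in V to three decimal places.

Sn⁴⁺/Sn²⁺ is the cathode (higher E°), Mg²⁺/Mg the anode: E°cell = +0.13 − (-2.36) = +2.49 V, n = 2.
Overall: Sn⁴⁺(aq) + Mg(s) → Sn²⁺(aq) + Mg²⁺(aq)
Q = [Sn²⁺]·[Mg²⁺] / ([Sn⁴⁺]); log Q = -1.886.
E = E° − (0.0592/n) log Q = +2.49 − (0.0592/2)(-1.886) = +2.546 V.

+2.546 V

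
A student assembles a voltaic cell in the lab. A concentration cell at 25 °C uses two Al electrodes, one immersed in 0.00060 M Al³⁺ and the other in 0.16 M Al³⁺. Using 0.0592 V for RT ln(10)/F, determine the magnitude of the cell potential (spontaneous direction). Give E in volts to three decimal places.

For a concentration cell E°cell = 0. The 0.16 M side is the cathode (reduction is favoured where [Al³⁺] is higher).
With n = 3, E = −(0.0592/3) log([Al³⁺]ₐₙ/[Al³⁺]꜀ₐₜ) = −(0.0592/3) log(0.0006/0.16) = −(0.0592/3)(-2.426) = +0.048 V.

+0.048 V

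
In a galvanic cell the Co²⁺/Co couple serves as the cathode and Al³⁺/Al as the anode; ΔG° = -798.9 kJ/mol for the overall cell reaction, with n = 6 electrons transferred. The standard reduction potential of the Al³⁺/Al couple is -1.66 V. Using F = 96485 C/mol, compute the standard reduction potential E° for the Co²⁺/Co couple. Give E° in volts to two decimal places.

E°cell = −ΔG°/(nF) = −(-798.9×10³)/((6)(96485)) = +1.380 V.
Since Co²⁺/Co is the cathode and Al³⁺/Al the anode, E°cell = E°(Co²⁺/Co) − E°(Al³⁺/Al).
So E°(Co²⁺/Co) = E°cell + E°(Al³⁺/Al) = +1.380 + (-1.66) = -0.28 V.

-0.28 V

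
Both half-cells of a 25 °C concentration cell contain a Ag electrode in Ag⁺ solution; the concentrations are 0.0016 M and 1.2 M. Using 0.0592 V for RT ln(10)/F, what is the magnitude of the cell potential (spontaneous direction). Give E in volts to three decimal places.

+0.170 V

For a concentration cell E°cell = 0. The 1.2 M side is the cathode (reduction is favoured where [Ag⁺] is higher).
With n = 1, E = −(0.0592/1) log([Ag⁺]ₐₙ/[Ag⁺]꜀ₐₜ) = −(0.0592/1) log(0.0016/1.2) = −(0.0592/1)(-2.875) = +0.170 V.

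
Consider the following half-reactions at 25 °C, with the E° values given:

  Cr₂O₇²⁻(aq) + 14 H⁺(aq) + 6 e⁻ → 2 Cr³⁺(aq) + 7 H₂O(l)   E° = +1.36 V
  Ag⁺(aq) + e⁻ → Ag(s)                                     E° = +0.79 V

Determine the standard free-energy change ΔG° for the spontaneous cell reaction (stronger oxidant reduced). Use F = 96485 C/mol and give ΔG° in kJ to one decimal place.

-330.0 kJ

Cr₂O₇²⁻/Cr³⁺ (E° = +1.36 V) is the cathode; Ag⁺/Ag (E° = +0.79 V) is the anode, so E°cell = +0.57 V.
Balancing electrons gives n = 6 (lcm of 6 and 1).
ΔG° = −nFE° = −(6)(96485)(+0.57) = -329,979 J = -330.0 kJ.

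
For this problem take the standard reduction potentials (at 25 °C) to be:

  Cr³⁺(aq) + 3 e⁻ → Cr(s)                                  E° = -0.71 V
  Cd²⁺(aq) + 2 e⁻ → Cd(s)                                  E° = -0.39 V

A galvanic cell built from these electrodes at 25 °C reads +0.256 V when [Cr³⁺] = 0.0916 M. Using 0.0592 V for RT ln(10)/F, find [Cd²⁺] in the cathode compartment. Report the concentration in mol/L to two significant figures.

Cd²⁺/Cd is the cathode, Cr³⁺/Cr the anode: E°cell = +0.32 V, n = 6.
Overall reaction: 3 Cd²⁺(aq) + 2 Cr(s) → 3 Cd(s) + 2 Cr³⁺(aq); Q = [Cr³⁺]^2/[Cd²⁺]^3.
From E = E° − (0.0592/n) log Q: log Q = (E° − E)·n/0.0592 = (+0.32 − (+0.256))·6/0.0592 = 6.4865.
So 3·log[Cd²⁺] = 2·log(0.0916) − log Q = -2.0762 − (6.4865) = -8.5627; log[Cd²⁺] = -8.5627 / 3 = -2.8542; [Cd²⁺] = 10^(-2.8542) ≈ 0.0014 M.

0.0014 M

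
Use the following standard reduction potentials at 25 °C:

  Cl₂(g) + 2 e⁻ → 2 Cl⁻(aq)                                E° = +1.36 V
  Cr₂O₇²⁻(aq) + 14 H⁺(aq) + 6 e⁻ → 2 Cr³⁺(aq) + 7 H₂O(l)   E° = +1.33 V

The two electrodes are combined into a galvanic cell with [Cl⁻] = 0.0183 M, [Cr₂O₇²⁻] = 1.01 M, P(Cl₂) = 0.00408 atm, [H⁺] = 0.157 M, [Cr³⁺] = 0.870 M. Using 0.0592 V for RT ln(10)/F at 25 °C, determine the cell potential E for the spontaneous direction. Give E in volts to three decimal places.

Cl₂/Cl⁻ is the cathode (higher E°), Cr₂O₇²⁻/Cr³⁺ the anode: E°cell = +1.36 − (+1.33) = +0.03 V, n = 6.
Overall: 3 Cl₂(g) + 2 Cr³⁺(aq) + 7 H₂O(l) → 6 Cl⁻(aq) + Cr₂O₇²⁻(aq) + 14 H⁺(aq)
Q = [Cl⁻]^6·[Cr₂O₇²⁻]·[H⁺]^14 / (P(Cl₂)^3·[Cr³⁺]^2); log Q = -14.389.
E = E° − (0.0592/n) log Q = +0.03 − (0.0592/6)(-14.389) = +0.172 V.

+0.172 V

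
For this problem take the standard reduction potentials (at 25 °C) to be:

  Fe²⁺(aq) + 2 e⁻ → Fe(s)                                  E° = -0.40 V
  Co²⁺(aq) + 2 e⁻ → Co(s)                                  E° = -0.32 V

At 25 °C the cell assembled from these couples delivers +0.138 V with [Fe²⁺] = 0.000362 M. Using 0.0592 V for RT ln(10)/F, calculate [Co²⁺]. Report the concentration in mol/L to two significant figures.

Co²⁺/Co is the cathode, Fe²⁺/Fe the anode: E°cell = +0.08 V, n = 2.
Overall reaction: Co²⁺(aq) + Fe(s) → Co(s) + Fe²⁺(aq); Q = [Fe²⁺]^1/[Co²⁺]^1.
From E = E° − (0.0592/n) log Q: log Q = (E° − E)·n/0.0592 = (+0.08 − (+0.138))·2/0.0592 = -1.9595.
So 1·log[Co²⁺] = 1·log(0.000362) − log Q = -3.4413 − (-1.9595) = -1.4818; [Co²⁺] = 10^(-1.4818) ≈ 0.033 M.

0.033 M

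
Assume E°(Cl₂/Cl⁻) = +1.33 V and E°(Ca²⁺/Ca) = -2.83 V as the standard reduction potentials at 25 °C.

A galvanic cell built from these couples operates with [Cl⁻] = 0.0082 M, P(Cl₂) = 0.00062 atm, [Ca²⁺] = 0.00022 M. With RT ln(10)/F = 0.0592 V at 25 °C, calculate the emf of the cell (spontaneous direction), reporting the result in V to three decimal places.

+4.297 V

Cl₂/Cl⁻ is the cathode (higher E°), Ca²⁺/Ca the anode: E°cell = +1.33 − (-2.83) = +4.16 V, n = 2.
Overall: Cl₂(g) + Ca(s) → 2 Cl⁻(aq) + Ca²⁺(aq)
Q = [Cl⁻]^2·[Ca²⁺] / (P(Cl₂)); log Q = -4.622.
E = E° − (0.0592/n) log Q = +4.16 − (0.0592/2)(-4.622) = +4.297 V.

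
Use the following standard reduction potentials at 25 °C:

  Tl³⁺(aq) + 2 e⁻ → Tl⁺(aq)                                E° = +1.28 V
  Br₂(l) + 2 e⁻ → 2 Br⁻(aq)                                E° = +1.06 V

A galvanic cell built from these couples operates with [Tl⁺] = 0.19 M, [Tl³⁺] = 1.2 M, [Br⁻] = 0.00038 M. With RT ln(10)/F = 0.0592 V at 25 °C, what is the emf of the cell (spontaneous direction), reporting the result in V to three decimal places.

+0.041 V

Tl³⁺/Tl⁺ is the cathode (higher E°), Br₂/Br⁻ the anode: E°cell = +1.28 − (+1.06) = +0.22 V, n = 2.
Overall: Tl³⁺(aq) + 2 Br⁻(aq) → Tl⁺(aq) + Br₂(l)
Q = [Tl⁺] / ([Tl³⁺]·[Br⁻]^2); log Q = 6.040.
E = E° − (0.0592/n) log Q = +0.22 − (0.0592/2)(6.040) = +0.041 V.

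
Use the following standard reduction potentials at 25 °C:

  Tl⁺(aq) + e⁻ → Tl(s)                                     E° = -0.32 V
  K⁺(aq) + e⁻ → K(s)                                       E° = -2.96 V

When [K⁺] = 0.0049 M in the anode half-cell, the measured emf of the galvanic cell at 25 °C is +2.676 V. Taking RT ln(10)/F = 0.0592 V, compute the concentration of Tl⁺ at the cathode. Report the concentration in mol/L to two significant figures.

0.020 M

Tl⁺/Tl is the cathode, K⁺/K the anode: E°cell = +2.64 V, n = 1.
Overall reaction: Tl⁺(aq) + K(s) → Tl(s) + K⁺(aq); Q = [K⁺]^1/[Tl⁺]^1.
From E = E° − (0.0592/n) log Q: log Q = (E° − E)·n/0.0592 = (+2.64 − (+2.676))·1/0.0592 = -0.6081.
So 1·log[Tl⁺] = 1·log(0.0049) − log Q = -2.3098 − (-0.6081) = -1.7017; [Tl⁺] = 10^(-1.7017) ≈ 0.020 M.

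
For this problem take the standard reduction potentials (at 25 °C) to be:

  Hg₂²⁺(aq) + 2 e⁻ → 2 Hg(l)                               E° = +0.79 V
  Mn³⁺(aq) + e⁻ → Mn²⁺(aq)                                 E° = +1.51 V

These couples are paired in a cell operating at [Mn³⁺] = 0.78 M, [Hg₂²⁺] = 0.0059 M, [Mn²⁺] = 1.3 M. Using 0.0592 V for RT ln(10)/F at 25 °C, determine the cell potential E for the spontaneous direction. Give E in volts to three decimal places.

+0.773 V

Mn³⁺/Mn²⁺ is the cathode (higher E°), Hg₂²⁺/Hg the anode: E°cell = +1.51 − (+0.79) = +0.72 V, n = 2.
Overall: 2 Mn³⁺(aq) + 2 Hg(l) → 2 Mn²⁺(aq) + Hg₂²⁺(aq)
Q = [Mn²⁺]^2·[Hg₂²⁺] / ([Mn³⁺]^2); log Q = -1.785.
E = E° − (0.0592/n) log Q = +0.72 − (0.0592/2)(-1.785) = +0.773 V.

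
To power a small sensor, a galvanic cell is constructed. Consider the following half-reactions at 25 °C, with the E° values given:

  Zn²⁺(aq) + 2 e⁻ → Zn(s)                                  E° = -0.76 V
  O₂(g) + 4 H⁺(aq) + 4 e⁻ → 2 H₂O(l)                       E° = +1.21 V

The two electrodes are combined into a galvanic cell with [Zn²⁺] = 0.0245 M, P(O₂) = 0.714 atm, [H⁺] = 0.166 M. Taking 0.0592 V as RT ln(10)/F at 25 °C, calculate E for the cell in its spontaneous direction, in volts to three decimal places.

+1.969 V

O₂/H₂O is the cathode (higher E°), Zn²⁺/Zn the anode: E°cell = +1.21 − (-0.76) = +1.97 V, n = 4.
Overall: O₂(g) + 4 H⁺(aq) + 2 Zn(s) → 2 H₂O(l) + 2 Zn²⁺(aq)
Q = [Zn²⁺]^2 / (P(O₂)·[H⁺]^4); log Q = 0.044.
E = E° − (0.0592/n) log Q = +1.97 − (0.0592/4)(0.044) = +1.969 V.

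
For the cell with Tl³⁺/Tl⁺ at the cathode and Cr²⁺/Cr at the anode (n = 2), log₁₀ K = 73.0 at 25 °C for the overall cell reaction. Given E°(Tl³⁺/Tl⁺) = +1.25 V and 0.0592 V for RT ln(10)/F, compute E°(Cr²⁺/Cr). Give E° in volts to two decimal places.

E°cell = (0.0592/n)·log K = (0.0592/2)(73.0) = +2.161 V.
Since Tl³⁺/Tl⁺ is the cathode and Cr²⁺/Cr the anode, E°cell = E°(Tl³⁺/Tl⁺) − E°(Cr²⁺/Cr).
So E°(Cr²⁺/Cr) = E°(Tl³⁺/Tl⁺) − E°cell = (+1.25) − (+2.161) = -0.91 V.

-0.91 V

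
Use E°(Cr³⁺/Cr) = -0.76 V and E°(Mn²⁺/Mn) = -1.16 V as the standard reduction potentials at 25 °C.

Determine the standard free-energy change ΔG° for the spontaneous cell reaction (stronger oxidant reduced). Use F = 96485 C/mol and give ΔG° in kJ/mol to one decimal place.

-231.6 kJ/mol

Cr³⁺/Cr (E° = -0.76 V) is the cathode; Mn²⁺/Mn (E° = -1.16 V) is the anode, so E°cell = +0.40 V.
Balancing electrons gives n = 6 (lcm of 3 and 2).
ΔG° = −nFE° = −(6)(96485)(+0.40) = -231,564 J = -231.6 kJ/mol.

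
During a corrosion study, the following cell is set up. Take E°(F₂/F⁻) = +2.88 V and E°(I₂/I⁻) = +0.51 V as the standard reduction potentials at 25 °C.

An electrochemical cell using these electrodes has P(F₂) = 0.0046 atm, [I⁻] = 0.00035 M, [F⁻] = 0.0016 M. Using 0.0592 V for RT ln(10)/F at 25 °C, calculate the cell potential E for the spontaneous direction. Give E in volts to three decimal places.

+2.262 V

F₂/F⁻ is the cathode (higher E°), I₂/I⁻ the anode: E°cell = +2.88 − (+0.51) = +2.37 V, n = 2.
Overall: F₂(g) + 2 I⁻(aq) → 2 F⁻(aq) + I₂(s)
Q = [F⁻]^2 / (P(F₂)·[I⁻]^2); log Q = 3.657.
E = E° − (0.0592/n) log Q = +2.37 − (0.0592/2)(3.657) = +2.262 V.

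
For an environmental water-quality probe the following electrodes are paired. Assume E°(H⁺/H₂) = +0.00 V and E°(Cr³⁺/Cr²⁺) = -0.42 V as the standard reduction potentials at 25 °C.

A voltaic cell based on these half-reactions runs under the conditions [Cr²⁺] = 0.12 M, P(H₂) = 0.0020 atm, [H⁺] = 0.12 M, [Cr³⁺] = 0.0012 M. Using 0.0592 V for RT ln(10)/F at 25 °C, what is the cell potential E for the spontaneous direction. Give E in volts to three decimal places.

H⁺/H₂ is the cathode (higher E°), Cr³⁺/Cr²⁺ the anode: E°cell = +0.00 − (-0.42) = +0.42 V, n = 2.
Overall: 2 H⁺(aq) + 2 Cr²⁺(aq) → H₂(g) + 2 Cr³⁺(aq)
Q = P(H₂)·[Cr³⁺]^2 / ([H⁺]^2·[Cr²⁺]^2); log Q = -4.857.
E = E° − (0.0592/n) log Q = +0.42 − (0.0592/2)(-4.857) = +0.564 V.

+0.564 V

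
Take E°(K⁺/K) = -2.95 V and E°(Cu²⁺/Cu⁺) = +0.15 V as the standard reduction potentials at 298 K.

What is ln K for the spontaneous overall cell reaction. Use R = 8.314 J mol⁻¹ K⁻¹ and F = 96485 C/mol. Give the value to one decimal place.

Cathode: Cu²⁺/Cu⁺; anode: K⁺/K. E°cell = (+0.15) − (-2.95) = +3.10 V, with n = 1.
ΔG° = −nFE° = −RT ln K, so ln K = nFE°/(RT) = (1)(96485)(+3.10) / ((8.314)(298)) = 120.724.

120.7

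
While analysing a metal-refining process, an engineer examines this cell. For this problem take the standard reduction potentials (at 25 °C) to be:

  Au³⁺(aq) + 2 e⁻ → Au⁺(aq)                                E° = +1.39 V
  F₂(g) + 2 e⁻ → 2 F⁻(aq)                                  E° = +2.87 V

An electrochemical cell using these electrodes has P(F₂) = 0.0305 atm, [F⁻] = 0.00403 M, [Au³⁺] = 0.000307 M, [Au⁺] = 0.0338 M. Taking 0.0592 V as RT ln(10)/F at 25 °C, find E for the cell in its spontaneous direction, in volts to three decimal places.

F₂/F⁻ is the cathode (higher E°), Au³⁺/Au⁺ the anode: E°cell = +2.87 − (+1.39) = +1.48 V, n = 2.
Overall: F₂(g) + Au⁺(aq) → 2 F⁻(aq) + Au³⁺(aq)
Q = [F⁻]^2·[Au³⁺] / (P(F₂)·[Au⁺]); log Q = -5.315.
E = E° − (0.0592/n) log Q = +1.48 − (0.0592/2)(-5.315) = +1.637 V.

+1.637 V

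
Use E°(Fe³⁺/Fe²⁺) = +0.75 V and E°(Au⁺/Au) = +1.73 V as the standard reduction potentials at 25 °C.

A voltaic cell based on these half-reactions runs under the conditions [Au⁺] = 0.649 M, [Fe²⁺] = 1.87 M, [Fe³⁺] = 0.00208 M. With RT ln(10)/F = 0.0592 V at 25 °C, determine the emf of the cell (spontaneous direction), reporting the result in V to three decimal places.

+1.144 V

Au⁺/Au is the cathode (higher E°), Fe³⁺/Fe²⁺ the anode: E°cell = +1.73 − (+0.75) = +0.98 V, n = 1.
Overall: Au⁺(aq) + Fe²⁺(aq) → Au(s) + Fe³⁺(aq)
Q = [Fe³⁺] / ([Au⁺]·[Fe²⁺]); log Q = -2.766.
E = E° − (0.0592/n) log Q = +0.98 − (0.0592/1)(-2.766) = +1.144 V.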